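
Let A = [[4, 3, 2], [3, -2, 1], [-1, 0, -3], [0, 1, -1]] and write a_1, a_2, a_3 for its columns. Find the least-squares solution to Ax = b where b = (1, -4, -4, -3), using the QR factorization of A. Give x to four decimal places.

q_1 = a_1/‖a_1‖ = (4, 3, -1, 0)/5.0990 = (0.7845, 0.5883, -0.1961, 0.0000).
r_{12} = q_1·a_2 = 1.1767.
u_2 = a_2 − 1.1767·q_1 = (2.0769, -2.6923, 0.2308, 1.0000).
‖u_2‖ = 3.5518, so q_2 = (0.5847, -0.7580, 0.0650, 0.2815).
r_{13} = q_1·a_3 = 2.7456; r_{23} = q_2·a_3 = -0.0650.
u_3 = a_3 − 2.7456·q_1 + 0.0650·q_2 = (-0.1159, -0.6646, -2.4573, -0.9817).
‖u_3‖ = 2.7308, so q_3 = (-0.0424, -0.2434, -0.8998, -0.3595).
Qᵀb = (-0.7845, 2.5123, 5.6090).
Back-substitute: x_3 = 5.6090/2.7308 = 2.0540.
x_2 = (2.5123 + 0.0650·2.0540)/3.5518 = 0.7449.
x_1 = (-0.7845 − 1.1767·0.7449 − 2.7456·2.0540)/5.0990 = -1.4317.

x = (-1.4317, 0.7449, 2.0540)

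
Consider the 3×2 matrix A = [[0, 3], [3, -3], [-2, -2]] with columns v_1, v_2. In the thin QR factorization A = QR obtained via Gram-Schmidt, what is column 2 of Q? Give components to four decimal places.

q_2 = (0.6695, -0.4120, -0.6180)

v_1 = (0, 3, -2); ‖v_1‖ = 3.6056, so q_1 = (0.0000, 0.8321, -0.5547).
q_1·v_2 = 0.0000·3 + 0.8321·(-3) + (-0.5547)·(-2) = -1.3868.
u_2 = v_2 + 1.3868·q_1 = (3.0000, -1.8462, -2.7692).
‖u_2‖ = 4.4807, so q_2 = (0.6695, -0.4120, -0.6180).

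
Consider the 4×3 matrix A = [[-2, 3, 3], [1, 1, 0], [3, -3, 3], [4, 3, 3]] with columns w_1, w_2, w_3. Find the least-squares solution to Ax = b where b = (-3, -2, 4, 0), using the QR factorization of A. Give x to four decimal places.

q_1 = w_1/‖w_1‖ = (-2, 1, 3, 4)/5.4772 = (-0.3651, 0.1826, 0.5477, 0.7303).
r_{12} = q_1·w_2 = -0.3651.
u_2 = w_2 + 0.3651·q_1 = (2.8667, 1.0667, -2.8000, 3.2667).
‖u_2‖ = 5.2789, so q_2 = (0.5430, 0.2021, -0.5304, 0.6188).
r_{13} = q_1·w_3 = 2.7386; r_{23} = q_2·w_3 = 1.8943.
u_3 = w_3 − 2.7386·q_1 − 1.8943·q_2 = (2.9713, -0.8828, 2.5048, -0.1722).
‖u_3‖ = 3.9889, so q_3 = (0.7449, -0.2213, 0.6279, -0.0432).
Qᵀb = (2.9212, -4.1549, 0.7197).
Back-substitute: x_3 = 0.7197/3.9889 = 0.1804.
x_2 = (-4.1549 − 1.8943·0.1804)/5.2789 = -0.8518.
x_1 = (2.9212 + 0.3651·(-0.8518) − 2.7386·0.1804)/5.4772 = 0.3863.

x = (0.3863, -0.8518, 0.1804)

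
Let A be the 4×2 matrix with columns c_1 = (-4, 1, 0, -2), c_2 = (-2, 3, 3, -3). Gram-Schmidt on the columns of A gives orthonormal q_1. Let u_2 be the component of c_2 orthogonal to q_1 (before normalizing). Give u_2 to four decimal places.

c_1 = (-4, 1, 0, -2); ‖c_1‖ = 4.5826, so q_1 = (-0.8729, 0.2182, 0.0000, -0.4364).
q_1·c_2 = (-0.8729)·(-2) + 0.2182·3 + 0.0000·3 + (-0.4364)·(-3) = 3.7097.
u_2 = c_2 − 3.7097·q_1 = (1.2381, 2.1905, 3.0000, -1.3810).

u_2 = (1.2381, 2.1905, 3.0000, -1.3810)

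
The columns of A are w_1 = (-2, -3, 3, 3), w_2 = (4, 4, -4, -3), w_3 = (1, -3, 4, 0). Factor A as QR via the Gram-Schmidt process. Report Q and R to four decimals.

w_1 = (-2, -3, 3, 3); ‖w_1‖ = 5.5678, so q_1 = (-0.3592, -0.5388, 0.5388, 0.5388).
q_1·w_2 = (-0.3592)·4 + (-0.5388)·4 + 0.5388·(-4) + 0.5388·(-3) = -7.3638.
u_2 = w_2 + 7.3638·q_1 = (1.3548, 0.0323, -0.0323, 0.9677).
‖u_2‖ = 1.6656, so q_2 = (0.8134, 0.0194, -0.0194, 0.5810).
q_1·w_3 = (-0.3592)·1 + (-0.5388)·(-3) + 0.5388·4 + 0.5388·0 = 3.4125; q_2·w_3 = 0.8134·1 + 0.0194·(-3) + (-0.0194)·4 + 0.5810·0 = 0.6779.
u_3 = w_3 − 3.4125·q_1 − 0.6779·q_2 = (1.6744, -1.1744, 2.1744, -2.2326).
‖u_3‖ = 3.7276, so q_3 = (0.4492, -0.3151, 0.5833, -0.5989).

Q = [[-0.3592, 0.8134, 0.4492], [-0.5388, 0.0194, -0.3151], [0.5388, -0.0194, 0.5833], [0.5388, 0.5810, -0.5989]], R = [[5.5678, -7.3638, 3.4125], [0.0000, 1.6656, 0.6779], [0.0000, 0.0000, 3.7276]]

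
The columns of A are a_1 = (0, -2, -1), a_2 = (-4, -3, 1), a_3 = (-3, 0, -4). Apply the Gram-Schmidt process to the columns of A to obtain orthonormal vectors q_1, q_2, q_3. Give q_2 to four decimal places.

a_1 = (0, -2, -1); ‖a_1‖ = 2.2361, so q_1 = (0.0000, -0.8944, -0.4472).
q_1·a_2 = 0.0000·(-4) + (-0.8944)·(-3) + (-0.4472)·1 = 2.2361.
u_2 = a_2 − 2.2361·q_1 = (-4.0000, -1.0000, 2.0000).
‖u_2‖ = 4.5826, so q_2 = (-0.8729, -0.2182, 0.4364).

q_2 = (-0.8729, -0.2182, 0.4364)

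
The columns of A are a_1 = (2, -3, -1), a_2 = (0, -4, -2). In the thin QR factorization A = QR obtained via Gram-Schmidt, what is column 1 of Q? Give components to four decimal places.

q_1 = a_1/‖a_1‖ = (2, -3, -1)/3.7417 = (0.5345, -0.8018, -0.2673).

q_1 = (0.5345, -0.8018, -0.2673)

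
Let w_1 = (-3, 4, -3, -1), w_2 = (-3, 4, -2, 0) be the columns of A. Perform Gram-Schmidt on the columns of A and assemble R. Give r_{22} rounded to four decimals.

r_{22} = 1.2421

w_1 = (-3, 4, -3, -1); ‖w_1‖ = 5.9161, so q_1 = (-0.5071, 0.6761, -0.5071, -0.1690).
q_1·w_2 = (-0.5071)·(-3) + 0.6761·4 + (-0.5071)·(-2) + (-0.1690)·0 = 5.2400.
u_2 = w_2 − 5.2400·q_1 = (-0.3429, 0.4571, 0.6571, 0.8857).
r_{22} = ‖u_2‖ = 1.2421.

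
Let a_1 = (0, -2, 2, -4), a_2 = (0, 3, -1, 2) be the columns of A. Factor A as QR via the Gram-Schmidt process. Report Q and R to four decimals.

Q = [[0.0000, 0.0000], [-0.4082, 0.9129], [0.4082, 0.1826], [-0.8165, -0.3651]], R = [[4.8990, -3.2660], [0.0000, 1.8257]]

a_1 = (0, -2, 2, -4); ‖a_1‖ = 4.8990, so q_1 = (0.0000, -0.4082, 0.4082, -0.8165).
q_1·a_2 = 0.0000·0 + (-0.4082)·3 + 0.4082·(-1) + (-0.8165)·2 = -3.2660.
u_2 = a_2 + 3.2660·q_1 = (0.0000, 1.6667, 0.3333, -0.6667).
‖u_2‖ = 1.8257, so q_2 = (0.0000, 0.9129, 0.1826, -0.3651).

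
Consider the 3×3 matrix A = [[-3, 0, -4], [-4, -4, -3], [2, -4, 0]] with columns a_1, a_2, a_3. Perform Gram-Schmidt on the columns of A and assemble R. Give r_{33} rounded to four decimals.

e_1 = a_1/‖a_1‖ = (-3, -4, 2)/5.3852 = (-0.5571, -0.7428, 0.3714).
r_{12} = e_1·a_2 = 1.4856.
u_2 = a_2 − 1.4856·e_1 = (0.8276, -2.8966, -4.5517).
‖u_2‖ = 5.4583, so e_2 = (0.1516, -0.5307, -0.8339).
r_{13} = e_1·a_3 = 4.4567; r_{23} = e_2·a_3 = 0.9855.
u_3 = a_3 − 4.4567·e_1 − 0.9855·e_2 = (-1.6667, 0.8333, -0.8333).
r_{33} = ‖u_3‖ = 2.0412.

r_{33} = 2.0412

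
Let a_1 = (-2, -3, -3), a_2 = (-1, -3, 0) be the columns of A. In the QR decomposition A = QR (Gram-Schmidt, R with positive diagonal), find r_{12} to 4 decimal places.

a_1 = (-2, -3, -3); ‖a_1‖ = 4.6904, so q_1 = (-0.4264, -0.6396, -0.6396).
r_{12} = q_1·a_2 = 2.3452.

r_{12} = 2.3452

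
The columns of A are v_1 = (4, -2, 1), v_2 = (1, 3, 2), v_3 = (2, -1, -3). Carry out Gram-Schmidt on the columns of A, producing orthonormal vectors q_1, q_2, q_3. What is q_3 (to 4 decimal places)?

q_3 = (0.4082, 0.4082, -0.8165)

q_1 = v_1/‖v_1‖ = (4, -2, 1)/4.5826 = (0.8729, -0.4364, 0.2182).
r_{12} = q_1·v_2 = 0.0000.
u_2 = v_2 + 0.0000·q_1 = (1.0000, 3.0000, 2.0000).
‖u_2‖ = 3.7417, so q_2 = (0.2673, 0.8018, 0.5345).
r_{13} = q_1·v_3 = 1.5275; r_{23} = q_2·v_3 = -1.8708.
u_3 = v_3 − 1.5275·q_1 + 1.8708·q_2 = (1.1667, 1.1667, -2.3333).
‖u_3‖ = 2.8577, so q_3 = (0.4082, 0.4082, -0.8165).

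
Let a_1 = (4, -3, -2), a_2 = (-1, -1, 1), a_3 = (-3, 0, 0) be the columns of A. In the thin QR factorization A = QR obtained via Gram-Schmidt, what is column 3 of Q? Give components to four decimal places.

e_1 = a_1/‖a_1‖ = (4, -3, -2)/5.3852 = (0.7428, -0.5571, -0.3714).
r_{12} = e_1·a_2 = -0.5571.
u_2 = a_2 + 0.5571·e_1 = (-0.5862, -1.3103, 0.7931).
‖u_2‖ = 1.6400, so e_2 = (-0.3574, -0.7990, 0.4836).
r_{13} = e_1·a_3 = -2.2283; r_{23} = e_2·a_3 = 1.0723.
u_3 = a_3 + 2.2283·e_1 − 1.0723·e_2 = (-0.9615, -0.3846, -1.3462).
‖u_3‖ = 1.6984, so e_3 = (-0.5661, -0.2265, -0.7926).

e_3 = (-0.5661, -0.2265, -0.7926)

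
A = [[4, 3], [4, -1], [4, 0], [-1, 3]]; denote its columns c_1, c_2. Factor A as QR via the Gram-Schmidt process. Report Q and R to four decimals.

Q = [[0.5714, 0.6028], [0.5714, -0.3275], [0.5714, -0.0949], [-0.1429, 0.7214]], R = [[7.0000, 0.7143], [0.0000, 4.3000]]

e_1 = c_1/‖c_1‖ = (4, 4, 4, -1)/7.0000 = (0.5714, 0.5714, 0.5714, -0.1429).
r_{12} = e_1·c_2 = 0.7143.
u_2 = c_2 − 0.7143·e_1 = (2.5918, -1.4082, -0.4082, 3.1020).
‖u_2‖ = 4.3000, so e_2 = (0.6028, -0.3275, -0.0949, 0.7214).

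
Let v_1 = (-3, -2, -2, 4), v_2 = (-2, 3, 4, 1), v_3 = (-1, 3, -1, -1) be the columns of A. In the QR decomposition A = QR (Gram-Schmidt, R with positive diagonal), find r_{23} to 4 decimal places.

v_1 = (-3, -2, -2, 4); ‖v_1‖ = 5.7446, so q_1 = (-0.5222, -0.3482, -0.3482, 0.6963).
q_1·v_2 = (-0.5222)·(-2) + (-0.3482)·3 + (-0.3482)·4 + 0.6963·1 = -0.6963.
u_2 = v_2 + 0.6963·q_1 = (-2.3636, 2.7576, 3.7576, 1.4848).
‖u_2‖ = 5.4328, so q_2 = (-0.4351, 0.5076, 0.6916, 0.2733).
r_{23} = q_2·v_3 = 0.9928.

r_{23} = 0.9928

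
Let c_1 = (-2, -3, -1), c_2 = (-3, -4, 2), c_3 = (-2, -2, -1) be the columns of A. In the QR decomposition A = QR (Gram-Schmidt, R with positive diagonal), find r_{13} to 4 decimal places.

c_1 = (-2, -3, -1); ‖c_1‖ = 3.7417, so e_1 = (-0.5345, -0.8018, -0.2673).
r_{13} = e_1·c_3 = 2.9399.

r_{13} = 2.9399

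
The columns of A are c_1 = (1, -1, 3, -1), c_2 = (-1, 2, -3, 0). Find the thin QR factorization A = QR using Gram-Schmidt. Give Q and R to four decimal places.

Q = [[0.2887, 0.0000], [-0.2887, 0.7071], [0.8660, 0.0000], [-0.2887, -0.7071]], R = [[3.4641, -3.4641], [0.0000, 1.4142]]

q_1 = c_1/‖c_1‖ = (1, -1, 3, -1)/3.4641 = (0.2887, -0.2887, 0.8660, -0.2887).
r_{12} = q_1·c_2 = -3.4641.
u_2 = c_2 + 3.4641·q_1 = (0.0000, 1.0000, 0.0000, -1.0000).
‖u_2‖ = 1.4142, so q_2 = (0.0000, 0.7071, 0.0000, -0.7071).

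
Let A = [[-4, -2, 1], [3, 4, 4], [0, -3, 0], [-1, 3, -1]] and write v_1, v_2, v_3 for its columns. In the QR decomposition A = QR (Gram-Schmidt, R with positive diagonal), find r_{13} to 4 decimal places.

e_1 = v_1/‖v_1‖ = (-4, 3, 0, -1)/5.0990 = (-0.7845, 0.5883, 0.0000, -0.1961).
r_{13} = e_1·v_3 = 1.7650.

r_{13} = 1.7650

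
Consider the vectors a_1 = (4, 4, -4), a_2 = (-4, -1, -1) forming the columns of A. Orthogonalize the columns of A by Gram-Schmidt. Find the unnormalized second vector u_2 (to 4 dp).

u_2 = (-2.6667, 0.3333, -2.3333)

a_1 = (4, 4, -4); ‖a_1‖ = 6.9282, so e_1 = (0.5774, 0.5774, -0.5774).
e_1·a_2 = 0.5774·(-4) + 0.5774·(-1) + (-0.5774)·(-1) = -2.3094.
u_2 = a_2 + 2.3094·e_1 = (-2.6667, 0.3333, -2.3333).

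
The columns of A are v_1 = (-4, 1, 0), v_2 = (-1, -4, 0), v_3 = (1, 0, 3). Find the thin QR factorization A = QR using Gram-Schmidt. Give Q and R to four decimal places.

v_1 = (-4, 1, 0); ‖v_1‖ = 4.1231, so q_1 = (-0.9701, 0.2425, 0.0000).
q_1·v_2 = (-0.9701)·(-1) + 0.2425·(-4) + 0.0000·0 = 0.0000.
u_2 = v_2 + 0.0000·q_1 = (-1.0000, -4.0000, 0.0000).
‖u_2‖ = 4.1231, so q_2 = (-0.2425, -0.9701, 0.0000).
q_1·v_3 = (-0.9701)·1 + 0.2425·0 + 0.0000·3 = -0.9701; q_2·v_3 = (-0.2425)·1 + (-0.9701)·0 + 0.0000·3 = -0.2425.
u_3 = v_3 + 0.9701·q_1 + 0.2425·q_2 = (0.0000, 0.0000, 3.0000).
‖u_3‖ = 3.0000, so q_3 = (0.0000, 0.0000, 1.0000).

Q = [[-0.9701, -0.2425, 0.0000], [0.2425, -0.9701, 0.0000], [0.0000, 0.0000, 1.0000]], R = [[4.1231, 0.0000, -0.9701], [0.0000, 4.1231, -0.2425], [0.0000, 0.0000, 3.0000]]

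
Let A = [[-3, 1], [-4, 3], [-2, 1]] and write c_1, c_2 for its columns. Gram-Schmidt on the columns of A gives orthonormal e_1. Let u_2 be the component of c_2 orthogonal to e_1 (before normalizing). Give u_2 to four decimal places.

u_2 = (-0.7586, 0.6552, -0.1724)

c_1 = (-3, -4, -2); ‖c_1‖ = 5.3852, so e_1 = (-0.5571, -0.7428, -0.3714).
e_1·c_2 = (-0.5571)·1 + (-0.7428)·3 + (-0.3714)·1 = -3.1568.
u_2 = c_2 + 3.1568·e_1 = (-0.7586, 0.6552, -0.1724).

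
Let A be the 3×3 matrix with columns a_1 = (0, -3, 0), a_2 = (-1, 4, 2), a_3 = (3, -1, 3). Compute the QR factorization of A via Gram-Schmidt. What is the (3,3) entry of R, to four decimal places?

r_{33} = 4.0249

a_1 = (0, -3, 0); ‖a_1‖ = 3.0000, so e_1 = (0.0000, -1.0000, 0.0000).
e_1·a_2 = 0.0000·(-1) + (-1.0000)·4 + 0.0000·2 = -4.0000.
u_2 = a_2 + 4.0000·e_1 = (-1.0000, 0.0000, 2.0000).
‖u_2‖ = 2.2361, so e_2 = (-0.4472, 0.0000, 0.8944).
e_1·a_3 = 0.0000·3 + (-1.0000)·(-1) + 0.0000·3 = 1.0000; e_2·a_3 = (-0.4472)·3 + 0.0000·(-1) + 0.8944·3 = 1.3416.
u_3 = a_3 − 1.0000·e_1 − 1.3416·e_2 = (3.6000, 0.0000, 1.8000).
r_{33} = ‖u_3‖ = 4.0249.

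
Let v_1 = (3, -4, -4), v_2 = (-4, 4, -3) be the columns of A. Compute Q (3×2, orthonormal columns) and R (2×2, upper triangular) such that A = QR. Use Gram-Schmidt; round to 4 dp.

Q = [[0.4685, -0.4799], [-0.6247, 0.4137], [-0.6247, -0.7736]], R = [[6.4031, -2.4988], [0.0000, 5.8954]]

v_1 = (3, -4, -4); ‖v_1‖ = 6.4031, so q_1 = (0.4685, -0.6247, -0.6247).
q_1·v_2 = 0.4685·(-4) + (-0.6247)·4 + (-0.6247)·(-3) = -2.4988.
u_2 = v_2 + 2.4988·q_1 = (-2.8293, 2.4390, -4.5610).
‖u_2‖ = 5.8954, so q_2 = (-0.4799, 0.4137, -0.7736).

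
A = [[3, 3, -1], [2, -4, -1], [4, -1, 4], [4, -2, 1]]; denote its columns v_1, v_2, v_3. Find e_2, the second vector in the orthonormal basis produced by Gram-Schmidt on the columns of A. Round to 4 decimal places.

e_2 = (0.7144, -0.6719, -0.0043, -0.1956)

e_1 = v_1/‖v_1‖ = (3, 2, 4, 4)/6.7082 = (0.4472, 0.2981, 0.5963, 0.5963).
r_{12} = e_1·v_2 = -1.6398.
u_2 = v_2 + 1.6398·e_1 = (3.7333, -3.5111, -0.0222, -1.0222).
‖u_2‖ = 5.2260, so e_2 = (0.7144, -0.6719, -0.0043, -0.1956).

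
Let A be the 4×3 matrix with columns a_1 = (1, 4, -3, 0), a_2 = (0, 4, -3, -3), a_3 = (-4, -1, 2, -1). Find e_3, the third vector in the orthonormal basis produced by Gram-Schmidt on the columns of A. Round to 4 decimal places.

a_1 = (1, 4, -3, 0); ‖a_1‖ = 5.0990, so e_1 = (0.1961, 0.7845, -0.5883, 0.0000).
e_1·a_2 = 0.1961·0 + 0.7845·4 + (-0.5883)·(-3) + 0.0000·(-3) = 4.9029.
u_2 = a_2 − 4.9029·e_1 = (-0.9615, 0.1538, -0.1154, -3.0000).
‖u_2‖ = 3.1562, so e_2 = (-0.3047, 0.0487, -0.0366, -0.9505).
e_1·a_3 = 0.1961·(-4) + 0.7845·(-1) + (-0.5883)·2 + 0.0000·(-1) = -2.7456; e_2·a_3 = (-0.3047)·(-4) + 0.0487·(-1) + (-0.0366)·2 + (-0.9505)·(-1) = 2.0473.
u_3 = a_3 + 2.7456·e_1 − 2.0473·e_2 = (-2.8378, 1.0541, 0.4595, 0.9459).
‖u_3‖ = 3.2047, so e_3 = (-0.8855, 0.3289, 0.1434, 0.2952).

e_3 = (-0.8855, 0.3289, 0.1434, 0.2952)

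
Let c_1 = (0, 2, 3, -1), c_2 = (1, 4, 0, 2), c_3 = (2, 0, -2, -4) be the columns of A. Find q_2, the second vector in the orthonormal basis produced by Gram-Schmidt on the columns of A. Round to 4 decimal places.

q_1 = c_1/‖c_1‖ = (0, 2, 3, -1)/3.7417 = (0.0000, 0.5345, 0.8018, -0.2673).
r_{12} = q_1·c_2 = 1.6036.
u_2 = c_2 − 1.6036·q_1 = (1.0000, 3.1429, -1.2857, 2.4286).
‖u_2‖ = 4.2929, so q_2 = (0.2329, 0.7321, -0.2995, 0.5657).

q_2 = (0.2329, 0.7321, -0.2995, 0.5657)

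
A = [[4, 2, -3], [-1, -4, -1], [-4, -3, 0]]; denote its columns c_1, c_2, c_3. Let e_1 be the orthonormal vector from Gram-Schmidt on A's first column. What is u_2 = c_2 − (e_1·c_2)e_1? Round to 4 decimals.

c_1 = (4, -1, -4); ‖c_1‖ = 5.7446, so e_1 = (0.6963, -0.1741, -0.6963).
e_1·c_2 = 0.6963·2 + (-0.1741)·(-4) + (-0.6963)·(-3) = 4.1779.
u_2 = c_2 − 4.1779·e_1 = (-0.9091, -3.2727, -0.0909).

u_2 = (-0.9091, -3.2727, -0.0909)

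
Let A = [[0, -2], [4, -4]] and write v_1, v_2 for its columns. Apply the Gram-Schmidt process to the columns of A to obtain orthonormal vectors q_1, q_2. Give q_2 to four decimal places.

q_2 = (-1.0000, 0.0000)

q_1 = v_1/‖v_1‖ = (0, 4)/4.0000 = (0.0000, 1.0000).
r_{12} = q_1·v_2 = -4.0000.
u_2 = v_2 + 4.0000·q_1 = (-2.0000, 0.0000).
‖u_2‖ = 2.0000, so q_2 = (-1.0000, 0.0000).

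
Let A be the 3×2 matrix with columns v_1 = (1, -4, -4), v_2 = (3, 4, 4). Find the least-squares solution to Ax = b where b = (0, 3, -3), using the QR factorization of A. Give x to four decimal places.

v_1 = (1, -4, -4); ‖v_1‖ = 5.7446, so e_1 = (0.1741, -0.6963, -0.6963).
e_1·v_2 = 0.1741·3 + (-0.6963)·4 + (-0.6963)·4 = -5.0483.
u_2 = v_2 + 5.0483·e_1 = (3.8788, 0.4848, 0.4848).
‖u_2‖ = 3.9389, so e_2 = (0.9847, 0.1231, 0.1231).
Qᵀb = (0.0000, 0.0000).
Back-substitute: x_2 = 0.0000/3.9389 = 0.0000.
x_1 = (0.0000 + 5.0483·0.0000)/5.7446 = 0.0000.

x = (0.0000, 0.0000)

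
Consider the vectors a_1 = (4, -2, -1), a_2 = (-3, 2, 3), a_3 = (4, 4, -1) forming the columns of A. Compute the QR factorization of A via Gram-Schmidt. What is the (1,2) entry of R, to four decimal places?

r_{12} = -4.1461

a_1 = (4, -2, -1); ‖a_1‖ = 4.5826, so e_1 = (0.8729, -0.4364, -0.2182).
r_{12} = e_1·a_2 = -4.1461.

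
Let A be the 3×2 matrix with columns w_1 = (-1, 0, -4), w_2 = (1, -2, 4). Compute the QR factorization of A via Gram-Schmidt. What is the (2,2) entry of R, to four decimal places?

r_{22} = 2.0000

w_1 = (-1, 0, -4); ‖w_1‖ = 4.1231, so q_1 = (-0.2425, 0.0000, -0.9701).
q_1·w_2 = (-0.2425)·1 + 0.0000·(-2) + (-0.9701)·4 = -4.1231.
u_2 = w_2 + 4.1231·q_1 = (0.0000, -2.0000, 0.0000).
r_{22} = ‖u_2‖ = 2.0000.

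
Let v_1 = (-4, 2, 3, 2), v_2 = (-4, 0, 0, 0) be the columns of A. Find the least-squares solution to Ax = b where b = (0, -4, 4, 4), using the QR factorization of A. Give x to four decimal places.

x = (0.7059, -0.7059)

q_1 = v_1/‖v_1‖ = (-4, 2, 3, 2)/5.7446 = (-0.6963, 0.3482, 0.5222, 0.3482).
r_{12} = q_1·v_2 = 2.7852.
u_2 = v_2 − 2.7852·q_1 = (-2.0606, -0.9697, -1.4545, -0.9697).
‖u_2‖ = 2.8710, so q_2 = (-0.7177, -0.3378, -0.5066, -0.3378).
Qᵀb = (2.0889, -2.0266).
Back-substitute: x_2 = -2.0266/2.8710 = -0.7059.
x_1 = (2.0889 − 2.7852·(-0.7059))/5.7446 = 0.7059.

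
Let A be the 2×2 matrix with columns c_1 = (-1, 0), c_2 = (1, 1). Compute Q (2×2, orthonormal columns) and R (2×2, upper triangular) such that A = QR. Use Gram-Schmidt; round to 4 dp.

c_1 = (-1, 0); ‖c_1‖ = 1.0000, so e_1 = (-1.0000, 0.0000).
e_1·c_2 = (-1.0000)·1 + 0.0000·1 = -1.0000.
u_2 = c_2 + 1.0000·e_1 = (0.0000, 1.0000).
‖u_2‖ = 1.0000, so e_2 = (0.0000, 1.0000).

Q = [[-1.0000, 0.0000], [0.0000, 1.0000]], R = [[1.0000, -1.0000], [0.0000, 1.0000]]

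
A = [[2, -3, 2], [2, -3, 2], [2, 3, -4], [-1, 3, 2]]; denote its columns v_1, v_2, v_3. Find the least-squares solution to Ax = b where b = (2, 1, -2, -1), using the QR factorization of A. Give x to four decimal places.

x = (-0.0556, -0.4444, 0.1389)

e_1 = v_1/‖v_1‖ = (2, 2, 2, -1)/3.6056 = (0.5547, 0.5547, 0.5547, -0.2774).
r_{12} = e_1·v_2 = -2.4962.
u_2 = v_2 + 2.4962·e_1 = (-1.6154, -1.6154, 4.3846, 2.3077).
‖u_2‖ = 5.4561, so e_2 = (-0.2961, -0.2961, 0.8036, 0.4230).
r_{13} = e_1·v_3 = -0.5547; r_{23} = e_2·v_3 = -3.5528.
u_3 = v_3 + 0.5547·e_1 + 3.5528·e_2 = (1.2558, 1.2558, -0.8372, 3.3488).
‖u_3‖ = 3.8820, so e_3 = (0.3235, 0.3235, -0.2157, 0.8627).
Qᵀb = (0.8321, -2.9184, 0.5392).
Back-substitute: x_3 = 0.5392/3.8820 = 0.1389.
x_2 = (-2.9184 + 3.5528·0.1389)/5.4561 = -0.4444.
x_1 = (0.8321 + 2.4962·(-0.4444) + 0.5547·0.1389)/3.6056 = -0.0556.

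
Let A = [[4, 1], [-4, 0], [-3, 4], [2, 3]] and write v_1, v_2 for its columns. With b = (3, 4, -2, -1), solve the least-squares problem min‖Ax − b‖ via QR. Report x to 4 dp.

v_1 = (4, -4, -3, 2); ‖v_1‖ = 6.7082, so q_1 = (0.5963, -0.5963, -0.4472, 0.2981).
q_1·v_2 = 0.5963·1 + (-0.5963)·0 + (-0.4472)·4 + 0.2981·3 = -0.2981.
u_2 = v_2 + 0.2981·q_1 = (1.1778, -0.1778, 3.8667, 3.0889).
‖u_2‖ = 5.0903, so q_2 = (0.2314, -0.0349, 0.7596, 0.6068).
Qᵀb = (0.0000, -1.5716).
Back-substitute: x_2 = -1.5716/5.0903 = -0.3087.
x_1 = (0.0000 + 0.2981·(-0.3087))/6.7082 = -0.0137.

x = (-0.0137, -0.3087)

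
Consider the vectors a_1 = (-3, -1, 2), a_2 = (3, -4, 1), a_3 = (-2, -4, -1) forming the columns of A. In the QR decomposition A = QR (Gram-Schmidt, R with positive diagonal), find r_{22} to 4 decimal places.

e_1 = a_1/‖a_1‖ = (-3, -1, 2)/3.7417 = (-0.8018, -0.2673, 0.5345).
r_{12} = e_1·a_2 = -0.8018.
u_2 = a_2 + 0.8018·e_1 = (2.3571, -4.2143, 1.4286).
r_{22} = ‖u_2‖ = 5.0356.

r_{22} = 5.0356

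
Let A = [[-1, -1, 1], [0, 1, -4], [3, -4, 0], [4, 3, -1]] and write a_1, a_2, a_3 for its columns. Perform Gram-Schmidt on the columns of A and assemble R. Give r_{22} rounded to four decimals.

q_1 = a_1/‖a_1‖ = (-1, 0, 3, 4)/5.0990 = (-0.1961, 0.0000, 0.5883, 0.7845).
r_{12} = q_1·a_2 = 0.1961.
u_2 = a_2 − 0.1961·q_1 = (-0.9615, 1.0000, -4.1154, 2.8462).
r_{22} = ‖u_2‖ = 5.1925.

r_{22} = 5.1925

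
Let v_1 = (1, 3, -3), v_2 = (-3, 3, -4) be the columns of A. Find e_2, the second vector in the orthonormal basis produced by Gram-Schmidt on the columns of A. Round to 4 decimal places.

v_1 = (1, 3, -3); ‖v_1‖ = 4.3589, so e_1 = (0.2294, 0.6882, -0.6882).
e_1·v_2 = 0.2294·(-3) + 0.6882·3 + (-0.6882)·(-4) = 4.1295.
u_2 = v_2 − 4.1295·e_1 = (-3.9474, 0.1579, -1.1579).
‖u_2‖ = 4.1167, so e_2 = (-0.9589, 0.0384, -0.2813).

e_2 = (-0.9589, 0.0384, -0.2813)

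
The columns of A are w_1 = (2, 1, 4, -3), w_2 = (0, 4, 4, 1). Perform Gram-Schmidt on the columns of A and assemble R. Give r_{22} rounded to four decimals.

r_{22} = 4.8339

w_1 = (2, 1, 4, -3); ‖w_1‖ = 5.4772, so q_1 = (0.3651, 0.1826, 0.7303, -0.5477).
q_1·w_2 = 0.3651·0 + 0.1826·4 + 0.7303·4 + (-0.5477)·1 = 3.1038.
u_2 = w_2 − 3.1038·q_1 = (-1.1333, 3.4333, 1.7333, 2.7000).
r_{22} = ‖u_2‖ = 4.8339.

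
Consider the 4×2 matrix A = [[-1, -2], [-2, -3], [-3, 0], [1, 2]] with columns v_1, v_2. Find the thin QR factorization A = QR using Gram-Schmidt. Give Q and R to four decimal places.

Q = [[-0.2582, -0.4148], [-0.5164, -0.5185], [-0.7746, 0.6222], [0.2582, 0.4148]], R = [[3.8730, 2.5820], [0.0000, 3.2146]]

v_1 = (-1, -2, -3, 1); ‖v_1‖ = 3.8730, so e_1 = (-0.2582, -0.5164, -0.7746, 0.2582).
e_1·v_2 = (-0.2582)·(-2) + (-0.5164)·(-3) + (-0.7746)·0 + 0.2582·2 = 2.5820.
u_2 = v_2 − 2.5820·e_1 = (-1.3333, -1.6667, 2.0000, 1.3333).
‖u_2‖ = 3.2146, so e_2 = (-0.4148, -0.5185, 0.6222, 0.4148).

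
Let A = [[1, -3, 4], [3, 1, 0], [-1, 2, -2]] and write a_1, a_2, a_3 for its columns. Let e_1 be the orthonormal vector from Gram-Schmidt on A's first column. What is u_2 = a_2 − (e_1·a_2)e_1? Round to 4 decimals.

u_2 = (-2.8182, 1.5455, 1.8182)

a_1 = (1, 3, -1); ‖a_1‖ = 3.3166, so e_1 = (0.3015, 0.9045, -0.3015).
e_1·a_2 = 0.3015·(-3) + 0.9045·1 + (-0.3015)·2 = -0.6030.
u_2 = a_2 + 0.6030·e_1 = (-2.8182, 1.5455, 1.8182).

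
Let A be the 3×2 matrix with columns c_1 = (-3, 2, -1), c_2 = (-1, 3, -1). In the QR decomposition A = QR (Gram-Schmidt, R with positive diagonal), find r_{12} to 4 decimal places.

c_1 = (-3, 2, -1); ‖c_1‖ = 3.7417, so q_1 = (-0.8018, 0.5345, -0.2673).
r_{12} = q_1·c_2 = 2.6726.

r_{12} = 2.6726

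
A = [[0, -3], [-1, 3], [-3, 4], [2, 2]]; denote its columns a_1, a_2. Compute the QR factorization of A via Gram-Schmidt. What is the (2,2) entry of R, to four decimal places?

r_{22} = 5.4182

a_1 = (0, -1, -3, 2); ‖a_1‖ = 3.7417, so e_1 = (0.0000, -0.2673, -0.8018, 0.5345).
e_1·a_2 = 0.0000·(-3) + (-0.2673)·3 + (-0.8018)·4 + 0.5345·2 = -2.9399.
u_2 = a_2 + 2.9399·e_1 = (-3.0000, 2.2143, 1.6429, 3.5714).
r_{22} = ‖u_2‖ = 5.4182.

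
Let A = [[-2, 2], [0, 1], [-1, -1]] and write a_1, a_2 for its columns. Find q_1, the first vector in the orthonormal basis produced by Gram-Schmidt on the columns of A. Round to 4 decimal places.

a_1 = (-2, 0, -1); ‖a_1‖ = 2.2361, so q_1 = (-0.8944, 0.0000, -0.4472).

q_1 = (-0.8944, 0.0000, -0.4472)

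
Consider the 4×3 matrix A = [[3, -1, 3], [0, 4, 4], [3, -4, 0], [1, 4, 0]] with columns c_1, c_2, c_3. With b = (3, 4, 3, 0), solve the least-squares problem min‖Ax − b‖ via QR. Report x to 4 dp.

c_1 = (3, 0, 3, 1); ‖c_1‖ = 4.3589, so e_1 = (0.6882, 0.0000, 0.6882, 0.2294).
e_1·c_2 = 0.6882·(-1) + 0.0000·4 + 0.6882·(-4) + 0.2294·4 = -2.5236.
u_2 = c_2 + 2.5236·e_1 = (0.7368, 4.0000, -2.2632, 4.5789).
‖u_2‖ = 6.5293, so e_2 = (0.1129, 0.6126, -0.3466, 0.7013).
e_1·c_3 = 0.6882·3 + 0.0000·4 + 0.6882·0 + 0.2294·0 = 2.0647; e_2·c_3 = 0.1129·3 + 0.6126·4 + (-0.3466)·0 + 0.7013·0 = 2.7891.
u_3 = c_3 − 2.0647·e_1 − 2.7891·e_2 = (1.2642, 2.2914, -0.4543, -2.4296).
‖u_3‖ = 3.5997, so e_3 = (0.3512, 0.6365, -0.1262, -0.6749).
Qᵀb = (4.1295, 1.7492, 3.2211).
Back-substitute: x_3 = 3.2211/3.5997 = 0.8948.
x_2 = (1.7492 − 2.7891·0.8948)/6.5293 = -0.1143.
x_1 = (4.1295 + 2.5236·(-0.1143) − 2.0647·0.8948)/4.3589 = 0.4573.

x = (0.4573, -0.1143, 0.8948)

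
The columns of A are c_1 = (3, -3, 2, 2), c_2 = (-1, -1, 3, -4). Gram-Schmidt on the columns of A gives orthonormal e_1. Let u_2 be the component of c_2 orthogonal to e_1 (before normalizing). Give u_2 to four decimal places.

c_1 = (3, -3, 2, 2); ‖c_1‖ = 5.0990, so e_1 = (0.5883, -0.5883, 0.3922, 0.3922).
e_1·c_2 = 0.5883·(-1) + (-0.5883)·(-1) + 0.3922·3 + 0.3922·(-4) = -0.3922.
u_2 = c_2 + 0.3922·e_1 = (-0.7692, -1.2308, 3.1538, -3.8462).

u_2 = (-0.7692, -1.2308, 3.1538, -3.8462)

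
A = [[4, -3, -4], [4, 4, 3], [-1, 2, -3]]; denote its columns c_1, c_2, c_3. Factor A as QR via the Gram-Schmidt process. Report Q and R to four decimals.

Q = [[0.6963, -0.6034, -0.3887], [0.6963, 0.6992, 0.1620], [-0.1741, 0.3834, -0.9070]], R = [[5.7446, 0.3482, -0.1741], [0.0000, 5.3739, 3.3608], [0.0000, 0.0000, 4.7618]]

c_1 = (4, 4, -1); ‖c_1‖ = 5.7446, so q_1 = (0.6963, 0.6963, -0.1741).
q_1·c_2 = 0.6963·(-3) + 0.6963·4 + (-0.1741)·2 = 0.3482.
u_2 = c_2 − 0.3482·q_1 = (-3.2424, 3.7576, 2.0606).
‖u_2‖ = 5.3739, so q_2 = (-0.6034, 0.6992, 0.3834).
q_1·c_3 = 0.6963·(-4) + 0.6963·3 + (-0.1741)·(-3) = -0.1741; q_2·c_3 = (-0.6034)·(-4) + 0.6992·3 + 0.3834·(-3) = 3.3608.
u_3 = c_3 + 0.1741·q_1 − 3.3608·q_2 = (-1.8510, 0.7712, -4.3190).
‖u_3‖ = 4.7618, so q_3 = (-0.3887, 0.1620, -0.9070).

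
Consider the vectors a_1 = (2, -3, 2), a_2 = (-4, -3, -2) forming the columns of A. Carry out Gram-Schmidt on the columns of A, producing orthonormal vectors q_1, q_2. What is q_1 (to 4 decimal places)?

a_1 = (2, -3, 2); ‖a_1‖ = 4.1231, so q_1 = (0.4851, -0.7276, 0.4851).

q_1 = (0.4851, -0.7276, 0.4851)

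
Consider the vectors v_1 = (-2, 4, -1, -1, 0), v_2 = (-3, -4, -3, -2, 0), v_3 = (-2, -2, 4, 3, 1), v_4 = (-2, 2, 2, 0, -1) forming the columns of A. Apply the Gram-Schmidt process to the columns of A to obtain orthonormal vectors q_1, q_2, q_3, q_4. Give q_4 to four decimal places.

q_4 = (-0.1001, -0.0448, 0.4370, -0.4160, -0.7899)

v_1 = (-2, 4, -1, -1, 0); ‖v_1‖ = 4.6904, so q_1 = (-0.4264, 0.8528, -0.2132, -0.2132, 0.0000).
q_1·v_2 = (-0.4264)·(-3) + 0.8528·(-4) + (-0.2132)·(-3) + (-0.2132)·(-2) + 0.0000·0 = -1.0660.
u_2 = v_2 + 1.0660·q_1 = (-3.4545, -3.0909, -3.2273, -2.2273, 0.0000).
‖u_2‖ = 6.0715, so q_2 = (-0.5690, -0.5091, -0.5315, -0.3668, 0.0000).
q_1·v_3 = (-0.4264)·(-2) + 0.8528·(-2) + (-0.2132)·4 + (-0.2132)·3 + 0.0000·1 = -2.3452; q_2·v_3 = (-0.5690)·(-2) + (-0.5091)·(-2) + (-0.5315)·4 + (-0.3668)·3 + 0.0000·1 = -1.0706.
u_3 = v_3 + 2.3452·q_1 + 1.0706·q_2 = (-3.6091, -0.5450, 2.9309, 2.1073, 1.0000).
‖u_3‖ = 5.2301, so q_3 = (-0.6901, -0.1042, 0.5604, 0.4029, 0.1912).
q_1·v_4 = (-0.4264)·(-2) + 0.8528·2 + (-0.2132)·2 + (-0.2132)·0 + 0.0000·(-1) = 2.1320; q_2·v_4 = (-0.5690)·(-2) + (-0.5091)·2 + (-0.5315)·2 + (-0.3668)·0 + 0.0000·(-1) = -0.9433; q_3·v_4 = (-0.6901)·(-2) + (-0.1042)·2 + 0.5604·2 + 0.4029·0 + 0.1912·(-1) = 2.1013.
u_4 = v_4 − 2.1320·q_1 + 0.9433·q_2 − 2.1013·q_3 = (-0.1776, -0.0794, 0.7756, -0.7381, -1.4018).
‖u_4‖ = 1.7746, so q_4 = (-0.1001, -0.0448, 0.4370, -0.4160, -0.7899).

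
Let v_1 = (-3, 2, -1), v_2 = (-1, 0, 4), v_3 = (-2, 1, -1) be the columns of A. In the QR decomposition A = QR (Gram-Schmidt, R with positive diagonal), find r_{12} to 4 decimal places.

v_1 = (-3, 2, -1); ‖v_1‖ = 3.7417, so e_1 = (-0.8018, 0.5345, -0.2673).
r_{12} = e_1·v_2 = -0.2673.

r_{12} = -0.2673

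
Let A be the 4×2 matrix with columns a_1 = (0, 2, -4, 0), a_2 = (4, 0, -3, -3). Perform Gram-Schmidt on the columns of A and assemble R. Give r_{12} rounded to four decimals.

a_1 = (0, 2, -4, 0); ‖a_1‖ = 4.4721, so q_1 = (0.0000, 0.4472, -0.8944, 0.0000).
r_{12} = q_1·a_2 = 2.6833.

r_{12} = 2.6833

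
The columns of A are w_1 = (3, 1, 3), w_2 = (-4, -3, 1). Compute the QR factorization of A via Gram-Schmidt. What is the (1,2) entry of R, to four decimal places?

r_{12} = -2.7530

w_1 = (3, 1, 3); ‖w_1‖ = 4.3589, so e_1 = (0.6882, 0.2294, 0.6882).
r_{12} = e_1·w_2 = -2.7530.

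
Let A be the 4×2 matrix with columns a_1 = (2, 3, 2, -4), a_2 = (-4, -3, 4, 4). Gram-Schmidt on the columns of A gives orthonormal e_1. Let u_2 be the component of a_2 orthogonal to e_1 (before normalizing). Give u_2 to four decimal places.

u_2 = (-2.4848, -0.7273, 5.5152, 0.9697)

a_1 = (2, 3, 2, -4); ‖a_1‖ = 5.7446, so e_1 = (0.3482, 0.5222, 0.3482, -0.6963).
e_1·a_2 = 0.3482·(-4) + 0.5222·(-3) + 0.3482·4 + (-0.6963)·4 = -4.3519.
u_2 = a_2 + 4.3519·e_1 = (-2.4848, -0.7273, 5.5152, 0.9697).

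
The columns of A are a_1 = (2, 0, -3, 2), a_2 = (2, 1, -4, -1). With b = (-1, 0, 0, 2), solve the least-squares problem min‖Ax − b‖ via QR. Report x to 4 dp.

x = (0.5618, -0.5393)

a_1 = (2, 0, -3, 2); ‖a_1‖ = 4.1231, so e_1 = (0.4851, 0.0000, -0.7276, 0.4851).
e_1·a_2 = 0.4851·2 + 0.0000·1 + (-0.7276)·(-4) + 0.4851·(-1) = 3.3955.
u_2 = a_2 − 3.3955·e_1 = (0.3529, 1.0000, -1.5294, -2.6471).
‖u_2‖ = 3.2358, so e_2 = (0.1091, 0.3090, -0.4726, -0.8180).
Qᵀb = (0.4851, -1.7452).
Back-substitute: x_2 = -1.7452/3.2358 = -0.5393.
x_1 = (0.4851 − 3.3955·(-0.5393))/4.1231 = 0.5618.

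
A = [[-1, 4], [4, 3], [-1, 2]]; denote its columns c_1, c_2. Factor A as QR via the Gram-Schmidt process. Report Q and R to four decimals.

c_1 = (-1, 4, -1); ‖c_1‖ = 4.2426, so e_1 = (-0.2357, 0.9428, -0.2357).
e_1·c_2 = (-0.2357)·4 + 0.9428·3 + (-0.2357)·2 = 1.4142.
u_2 = c_2 − 1.4142·e_1 = (4.3333, 1.6667, 2.3333).
‖u_2‖ = 5.1962, so e_2 = (0.8340, 0.3208, 0.4491).

Q = [[-0.2357, 0.8340], [0.9428, 0.3208], [-0.2357, 0.4491]], R = [[4.2426, 1.4142], [0.0000, 5.1962]]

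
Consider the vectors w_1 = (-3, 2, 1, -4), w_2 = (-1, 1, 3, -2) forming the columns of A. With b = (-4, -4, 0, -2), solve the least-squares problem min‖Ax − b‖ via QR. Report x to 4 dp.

x = (0.5979, -0.3711)

q_1 = w_1/‖w_1‖ = (-3, 2, 1, -4)/5.4772 = (-0.5477, 0.3651, 0.1826, -0.7303).
r_{12} = q_1·w_2 = 2.9212.
u_2 = w_2 − 2.9212·q_1 = (0.6000, -0.0667, 2.4667, 0.1333).
‖u_2‖ = 2.5430, so q_2 = (0.2359, -0.0262, 0.9700, 0.0524).
Qᵀb = (2.1909, -0.9438).
Back-substitute: x_2 = -0.9438/2.5430 = -0.3711.
x_1 = (2.1909 − 2.9212·(-0.3711))/5.4772 = 0.5979.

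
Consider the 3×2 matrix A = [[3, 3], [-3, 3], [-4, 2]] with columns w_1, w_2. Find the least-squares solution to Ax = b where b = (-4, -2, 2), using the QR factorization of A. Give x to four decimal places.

x = (-0.6140, -0.8596)

q_1 = w_1/‖w_1‖ = (3, -3, -4)/5.8310 = (0.5145, -0.5145, -0.6860).
r_{12} = q_1·w_2 = -1.3720.
u_2 = w_2 + 1.3720·q_1 = (3.7059, 2.2941, 1.0588).
‖u_2‖ = 4.4853, so q_2 = (0.8262, 0.5115, 0.2361).
Qᵀb = (-2.4010, -3.8558).
Back-substitute: x_2 = -3.8558/4.4853 = -0.8596.
x_1 = (-2.4010 + 1.3720·(-0.8596))/5.8310 = -0.6140.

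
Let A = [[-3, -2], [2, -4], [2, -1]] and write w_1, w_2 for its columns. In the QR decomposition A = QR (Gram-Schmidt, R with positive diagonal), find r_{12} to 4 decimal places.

w_1 = (-3, 2, 2); ‖w_1‖ = 4.1231, so q_1 = (-0.7276, 0.4851, 0.4851).
r_{12} = q_1·w_2 = -0.9701.

r_{12} = -0.9701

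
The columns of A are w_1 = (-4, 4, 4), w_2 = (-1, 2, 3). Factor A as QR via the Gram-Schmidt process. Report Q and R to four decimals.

Q = [[-0.5774, 0.7071], [0.5774, 0.0000], [0.5774, 0.7071]], R = [[6.9282, 3.4641], [0.0000, 1.4142]]

q_1 = w_1/‖w_1‖ = (-4, 4, 4)/6.9282 = (-0.5774, 0.5774, 0.5774).
r_{12} = q_1·w_2 = 3.4641.
u_2 = w_2 − 3.4641·q_1 = (1.0000, 0.0000, 1.0000).
‖u_2‖ = 1.4142, so q_2 = (0.7071, 0.0000, 0.7071).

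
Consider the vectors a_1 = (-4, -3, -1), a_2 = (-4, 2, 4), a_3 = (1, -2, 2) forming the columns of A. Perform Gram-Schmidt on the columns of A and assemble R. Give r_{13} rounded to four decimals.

r_{13} = 0.0000

a_1 = (-4, -3, -1); ‖a_1‖ = 5.0990, so q_1 = (-0.7845, -0.5883, -0.1961).
r_{13} = q_1·a_3 = 0.0000.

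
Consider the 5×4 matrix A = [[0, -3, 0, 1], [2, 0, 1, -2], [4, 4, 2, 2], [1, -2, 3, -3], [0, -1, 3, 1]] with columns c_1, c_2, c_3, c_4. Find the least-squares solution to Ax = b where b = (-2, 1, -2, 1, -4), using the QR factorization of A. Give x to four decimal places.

q_1 = c_1/‖c_1‖ = (0, 2, 4, 1, 0)/4.5826 = (0.0000, 0.4364, 0.8729, 0.2182, 0.0000).
r_{12} = q_1·c_2 = 3.0551.
u_2 = c_2 − 3.0551·q_1 = (-3.0000, -1.3333, 1.3333, -2.6667, -1.0000).
‖u_2‖ = 4.5461, so q_2 = (-0.6599, -0.2933, 0.2933, -0.5866, -0.2200).
r_{13} = q_1·c_3 = 2.8368; r_{23} = q_2·c_3 = -2.1264.
u_3 = c_3 − 2.8368·q_1 + 2.1264·q_2 = (-1.4032, -0.8618, 0.1475, 1.1336, 2.5323).
‖u_3‖ = 3.2297, so q_3 = (-0.4345, -0.2668, 0.0457, 0.3510, 0.7841).
r_{14} = q_1·c_4 = 0.2182; r_{24} = q_2·c_4 = 2.0531; r_{34} = q_3·c_4 = -0.0785.
u_4 = c_4 − 0.2182·q_1 − 2.0531·q_2 + 0.0785·q_3 = (2.3207, -1.5140, 1.2110, -1.8158, 1.5131).
‖u_4‖ = 3.8381, so q_4 = (0.6047, -0.3945, 0.3155, -0.4731, 0.3942).
Qᵀb = (-1.0911, 0.7332, -2.2744, -4.2848).
Back-substitute: x_4 = -4.2848/3.8381 = -1.1164.
x_3 = (-2.2744 + 0.0785·(-1.1164))/3.2297 = -0.7313.
x_2 = (0.7332 + 2.1264·(-0.7313) − 2.0531·(-1.1164))/4.5461 = 0.3234.
x_1 = (-1.0911 − 3.0551·0.3234 − 2.8368·(-0.7313) − 0.2182·(-1.1164))/4.5826 = 0.0522.

x = (0.0522, 0.3234, -0.7313, -1.1164)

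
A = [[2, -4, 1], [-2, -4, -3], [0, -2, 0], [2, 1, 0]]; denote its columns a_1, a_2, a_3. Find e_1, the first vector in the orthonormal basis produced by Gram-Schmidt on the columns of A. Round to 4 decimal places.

e_1 = (0.5774, -0.5774, 0.0000, 0.5774)

a_1 = (2, -2, 0, 2); ‖a_1‖ = 3.4641, so e_1 = (0.5774, -0.5774, 0.0000, 0.5774).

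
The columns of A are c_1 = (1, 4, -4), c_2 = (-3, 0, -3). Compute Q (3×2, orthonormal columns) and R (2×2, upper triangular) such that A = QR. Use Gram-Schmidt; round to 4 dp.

Q = [[0.1741, -0.8301], [0.6963, -0.2767], [-0.6963, -0.4842]], R = [[5.7446, 1.5667], [0.0000, 3.9428]]

c_1 = (1, 4, -4); ‖c_1‖ = 5.7446, so q_1 = (0.1741, 0.6963, -0.6963).
q_1·c_2 = 0.1741·(-3) + 0.6963·0 + (-0.6963)·(-3) = 1.5667.
u_2 = c_2 − 1.5667·q_1 = (-3.2727, -1.0909, -1.9091).
‖u_2‖ = 3.9428, so q_2 = (-0.8301, -0.2767, -0.4842).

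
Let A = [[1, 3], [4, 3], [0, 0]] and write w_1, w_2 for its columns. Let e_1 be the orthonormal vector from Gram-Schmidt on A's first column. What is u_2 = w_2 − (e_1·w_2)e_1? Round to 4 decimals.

u_2 = (2.1176, -0.5294, 0.0000)

w_1 = (1, 4, 0); ‖w_1‖ = 4.1231, so e_1 = (0.2425, 0.9701, 0.0000).
e_1·w_2 = 0.2425·3 + 0.9701·3 + 0.0000·0 = 3.6380.
u_2 = w_2 − 3.6380·e_1 = (2.1176, -0.5294, 0.0000).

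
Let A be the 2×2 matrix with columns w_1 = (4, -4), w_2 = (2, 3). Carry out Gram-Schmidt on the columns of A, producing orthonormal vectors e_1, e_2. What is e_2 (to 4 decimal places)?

w_1 = (4, -4); ‖w_1‖ = 5.6569, so e_1 = (0.7071, -0.7071).
e_1·w_2 = 0.7071·2 + (-0.7071)·3 = -0.7071.
u_2 = w_2 + 0.7071·e_1 = (2.5000, 2.5000).
‖u_2‖ = 3.5355, so e_2 = (0.7071, 0.7071).

e_2 = (0.7071, 0.7071)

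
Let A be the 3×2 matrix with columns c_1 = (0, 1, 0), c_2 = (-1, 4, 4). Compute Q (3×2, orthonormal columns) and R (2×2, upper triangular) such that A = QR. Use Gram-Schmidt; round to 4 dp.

c_1 = (0, 1, 0); ‖c_1‖ = 1.0000, so q_1 = (0.0000, 1.0000, 0.0000).
q_1·c_2 = 0.0000·(-1) + 1.0000·4 + 0.0000·4 = 4.0000.
u_2 = c_2 − 4.0000·q_1 = (-1.0000, 0.0000, 4.0000).
‖u_2‖ = 4.1231, so q_2 = (-0.2425, 0.0000, 0.9701).

Q = [[0.0000, -0.2425], [1.0000, 0.0000], [0.0000, 0.9701]], R = [[1.0000, 4.0000], [0.0000, 4.1231]]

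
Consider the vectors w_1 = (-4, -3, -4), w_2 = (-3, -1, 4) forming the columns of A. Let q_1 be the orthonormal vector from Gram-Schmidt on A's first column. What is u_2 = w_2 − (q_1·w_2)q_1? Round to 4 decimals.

w_1 = (-4, -3, -4); ‖w_1‖ = 6.4031, so q_1 = (-0.6247, -0.4685, -0.6247).
q_1·w_2 = (-0.6247)·(-3) + (-0.4685)·(-1) + (-0.6247)·4 = -0.1562.
u_2 = w_2 + 0.1562·q_1 = (-3.0976, -1.0732, 3.9024).

u_2 = (-3.0976, -1.0732, 3.9024)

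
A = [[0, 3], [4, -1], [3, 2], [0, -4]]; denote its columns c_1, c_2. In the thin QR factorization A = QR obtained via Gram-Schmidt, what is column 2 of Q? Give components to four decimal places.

e_1 = c_1/‖c_1‖ = (0, 4, 3, 0)/5.0000 = (0.0000, 0.8000, 0.6000, 0.0000).
r_{12} = e_1·c_2 = 0.4000.
u_2 = c_2 − 0.4000·e_1 = (3.0000, -1.3200, 1.7600, -4.0000).
‖u_2‖ = 5.4626, so e_2 = (0.5492, -0.2416, 0.3222, -0.7323).

e_2 = (0.5492, -0.2416, 0.3222, -0.7323)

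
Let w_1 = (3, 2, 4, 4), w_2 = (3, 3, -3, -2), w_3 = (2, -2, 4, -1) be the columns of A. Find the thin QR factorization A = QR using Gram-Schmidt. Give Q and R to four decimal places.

Q = [[0.4472, 0.6041, 0.4654], [0.2981, 0.5840, -0.4040], [0.5963, -0.4632, 0.4784], [0.5963, -0.2819, -0.6255]], R = [[6.7082, -0.7454, 2.0870], [0.0000, 5.5176, -1.5304], [0.0000, 0.0000, 4.2781]]

w_1 = (3, 2, 4, 4); ‖w_1‖ = 6.7082, so e_1 = (0.4472, 0.2981, 0.5963, 0.5963).
e_1·w_2 = 0.4472·3 + 0.2981·3 + 0.5963·(-3) + 0.5963·(-2) = -0.7454.
u_2 = w_2 + 0.7454·e_1 = (3.3333, 3.2222, -2.5556, -1.5556).
‖u_2‖ = 5.5176, so e_2 = (0.6041, 0.5840, -0.4632, -0.2819).
e_1·w_3 = 0.4472·2 + 0.2981·(-2) + 0.5963·4 + 0.5963·(-1) = 2.0870; e_2·w_3 = 0.6041·2 + 0.5840·(-2) + (-0.4632)·4 + (-0.2819)·(-1) = -1.5304.
u_3 = w_3 − 2.0870·e_1 + 1.5304·e_2 = (1.9912, -1.7285, 2.0467, -2.6759).
‖u_3‖ = 4.2781, so e_3 = (0.4654, -0.4040, 0.4784, -0.6255).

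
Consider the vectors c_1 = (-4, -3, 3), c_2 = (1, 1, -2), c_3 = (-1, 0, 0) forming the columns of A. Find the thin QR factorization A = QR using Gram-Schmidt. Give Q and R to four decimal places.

c_1 = (-4, -3, 3); ‖c_1‖ = 5.8310, so q_1 = (-0.6860, -0.5145, 0.5145).
q_1·c_2 = (-0.6860)·1 + (-0.5145)·1 + 0.5145·(-2) = -2.2295.
u_2 = c_2 + 2.2295·q_1 = (-0.5294, -0.1471, -0.8529).
‖u_2‖ = 1.0146, so q_2 = (-0.5218, -0.1449, -0.8407).
q_1·c_3 = (-0.6860)·(-1) + (-0.5145)·0 + 0.5145·0 = 0.6860; q_2·c_3 = (-0.5218)·(-1) + (-0.1449)·0 + (-0.8407)·0 = 0.5218.
u_3 = c_3 − 0.6860·q_1 − 0.5218·q_2 = (-0.2571, 0.4286, 0.0857).
‖u_3‖ = 0.5071, so q_3 = (-0.5071, 0.8452, 0.1690).

Q = [[-0.6860, -0.5218, -0.5071], [-0.5145, -0.1449, 0.8452], [0.5145, -0.8407, 0.1690]], R = [[5.8310, -2.2295, 0.6860], [0.0000, 1.0146, 0.5218], [0.0000, 0.0000, 0.5071]]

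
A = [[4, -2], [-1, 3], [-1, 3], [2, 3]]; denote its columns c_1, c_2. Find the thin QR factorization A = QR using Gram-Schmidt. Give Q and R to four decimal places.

c_1 = (4, -1, -1, 2); ‖c_1‖ = 4.6904, so e_1 = (0.8528, -0.2132, -0.2132, 0.4264).
e_1·c_2 = 0.8528·(-2) + (-0.2132)·3 + (-0.2132)·3 + 0.4264·3 = -1.7056.
u_2 = c_2 + 1.7056·e_1 = (-0.5455, 2.6364, 2.6364, 3.7273).
‖u_2‖ = 5.3001, so e_2 = (-0.1029, 0.4974, 0.4974, 0.7032).

Q = [[0.8528, -0.1029], [-0.2132, 0.4974], [-0.2132, 0.4974], [0.4264, 0.7032]], R = [[4.6904, -1.7056], [0.0000, 5.3001]]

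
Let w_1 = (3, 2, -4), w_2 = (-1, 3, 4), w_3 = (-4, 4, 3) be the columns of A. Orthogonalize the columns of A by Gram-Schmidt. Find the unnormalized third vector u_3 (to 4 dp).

e_1 = w_1/‖w_1‖ = (3, 2, -4)/5.3852 = (0.5571, 0.3714, -0.7428).
r_{12} = e_1·w_2 = -2.4140.
u_2 = w_2 + 2.4140·e_1 = (0.3448, 3.8966, 2.2069).
‖u_2‖ = 4.4914, so e_2 = (0.0768, 0.8676, 0.4914).
r_{13} = e_1·w_3 = -2.9711; r_{23} = e_2·w_3 = 4.6372.
u_3 = w_3 + 2.9711·e_1 − 4.6372·e_2 = (-2.7009, 1.0803, -1.4855).

u_3 = (-2.7009, 1.0803, -1.4855)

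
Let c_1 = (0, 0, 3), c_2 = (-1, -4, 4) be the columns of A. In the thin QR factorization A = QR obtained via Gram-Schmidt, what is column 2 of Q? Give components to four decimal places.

q_2 = (-0.2425, -0.9701, 0.0000)

q_1 = c_1/‖c_1‖ = (0, 0, 3)/3.0000 = (0.0000, 0.0000, 1.0000).
r_{12} = q_1·c_2 = 4.0000.
u_2 = c_2 − 4.0000·q_1 = (-1.0000, -4.0000, 0.0000).
‖u_2‖ = 4.1231, so q_2 = (-0.2425, -0.9701, 0.0000).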